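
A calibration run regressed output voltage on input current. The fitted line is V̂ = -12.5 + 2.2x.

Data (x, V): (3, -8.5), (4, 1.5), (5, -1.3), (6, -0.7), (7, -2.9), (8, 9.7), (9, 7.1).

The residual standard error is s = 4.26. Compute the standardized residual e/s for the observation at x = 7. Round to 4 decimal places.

V̂ = -12.5 + 2.2·7 = 2.9
e = -2.9 − 2.9 = -5.8
e/s = -5.8 / 4.26 = -1.3615

-1.3615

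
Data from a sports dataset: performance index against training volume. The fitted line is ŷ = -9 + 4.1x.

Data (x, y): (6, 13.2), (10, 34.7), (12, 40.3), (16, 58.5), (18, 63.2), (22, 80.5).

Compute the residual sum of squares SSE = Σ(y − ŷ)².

x=6: ŷ = -9 + 4.1·6 = 15.6; e = 13.2 − 15.6 = -2.4
x=10: ŷ = -9 + 4.1·10 = 32; e = 34.7 − 32 = 2.7
x=12: ŷ = -9 + 4.1·12 = 40.2; e = 40.3 − 40.2 = 0.1
x=16: ŷ = -9 + 4.1·16 = 56.6; e = 58.5 − 56.6 = 1.9
x=18: ŷ = -9 + 4.1·18 = 64.8; e = 63.2 − 64.8 = -1.6
x=22: ŷ = -9 + 4.1·22 = 81.2; e = 80.5 − 81.2 = -0.7
SSE = 5.76 + 7.29 + 0.01 + 3.61 + 2.56 + 0.49 = 19.72

SSE = 19.72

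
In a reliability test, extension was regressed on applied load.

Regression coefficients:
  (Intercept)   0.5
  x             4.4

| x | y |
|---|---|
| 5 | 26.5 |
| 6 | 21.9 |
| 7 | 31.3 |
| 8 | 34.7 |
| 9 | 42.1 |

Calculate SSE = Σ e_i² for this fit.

x=5: ŷ = 0.5 + 4.4·5 = 22.5; e = 26.5 − 22.5 = 4
x=6: ŷ = 0.5 + 4.4·6 = 26.9; e = 21.9 − 26.9 = -5
x=7: ŷ = 0.5 + 4.4·7 = 31.3; e = 31.3 − 31.3 = 0
x=8: ŷ = 0.5 + 4.4·8 = 35.7; e = 34.7 − 35.7 = -1
x=9: ŷ = 0.5 + 4.4·9 = 40.1; e = 42.1 − 40.1 = 2
SSE = 16 + 25 + 0 + 1 + 4 = 46

SSE = 46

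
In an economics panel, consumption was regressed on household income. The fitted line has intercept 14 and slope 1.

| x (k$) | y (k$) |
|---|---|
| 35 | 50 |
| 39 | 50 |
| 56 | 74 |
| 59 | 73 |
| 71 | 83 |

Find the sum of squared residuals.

x=35: ŷ = 14 + 35 = 49; e = 50 − 49 = 1
x=39: ŷ = 14 + 39 = 53; e = 50 − 53 = -3
x=56: ŷ = 14 + 56 = 70; e = 74 − 70 = 4
x=59: ŷ = 14 + 59 = 73; e = 73 − 73 = 0
x=71: ŷ = 14 + 71 = 85; e = 83 − 85 = -2
SSE = 1 + 9 + 16 + 0 + 4 = 30

SSE = 30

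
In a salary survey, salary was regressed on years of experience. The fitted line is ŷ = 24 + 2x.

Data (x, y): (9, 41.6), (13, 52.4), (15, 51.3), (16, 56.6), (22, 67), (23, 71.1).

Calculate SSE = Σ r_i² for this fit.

SSE = 15.78

x=9: ŷ = 24 + 2·9 = 42; r = 41.6 − 42 = -0.4
x=13: ŷ = 24 + 2·13 = 50; r = 52.4 − 50 = 2.4
x=15: ŷ = 24 + 2·15 = 54; r = 51.3 − 54 = -2.7
x=16: ŷ = 24 + 2·16 = 56; r = 56.6 − 56 = 0.6
x=22: ŷ = 24 + 2·22 = 68; r = 67 − 68 = -1
x=23: ŷ = 24 + 2·23 = 70; r = 71.1 − 70 = 1.1
SSE = 0.16 + 5.76 + 7.29 + 0.36 + 1 + 1.21 = 15.78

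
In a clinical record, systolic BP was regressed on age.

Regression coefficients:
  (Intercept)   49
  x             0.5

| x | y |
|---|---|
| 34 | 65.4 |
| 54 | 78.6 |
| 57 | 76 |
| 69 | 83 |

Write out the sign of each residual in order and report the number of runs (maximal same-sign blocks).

3 runs

x=34: ŷ = 49 + 0.5·34 = 66; e = 65.4 − 66 = -0.6
x=54: ŷ = 49 + 0.5·54 = 76; e = 78.6 − 76 = 2.6
x=57: ŷ = 49 + 0.5·57 = 77.5; e = 76 − 77.5 = -1.5
x=69: ŷ = 49 + 0.5·69 = 83.5; e = 83 − 83.5 = -0.5
Signs: − + − −
Runs: −×1, +×1, −×2 → 3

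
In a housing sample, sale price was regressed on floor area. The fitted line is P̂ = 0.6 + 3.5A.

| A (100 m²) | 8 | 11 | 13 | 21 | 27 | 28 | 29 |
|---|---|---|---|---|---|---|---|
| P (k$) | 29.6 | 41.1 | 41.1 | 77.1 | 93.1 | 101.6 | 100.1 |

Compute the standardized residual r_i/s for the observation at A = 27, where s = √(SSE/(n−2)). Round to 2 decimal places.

-0.60

A=8: P̂ = 0.6 + 3.5·8 = 28.6; r = 29.6 − 28.6 = 1
A=11: P̂ = 0.6 + 3.5·11 = 39.1; r = 41.1 − 39.1 = 2
A=13: P̂ = 0.6 + 3.5·13 = 46.1; r = 41.1 − 46.1 = -5
A=21: P̂ = 0.6 + 3.5·21 = 74.1; r = 77.1 − 74.1 = 3
A=27: P̂ = 0.6 + 3.5·27 = 95.1; r = 93.1 − 95.1 = -2
A=28: P̂ = 0.6 + 3.5·28 = 98.6; r = 101.6 − 98.6 = 3
A=29: P̂ = 0.6 + 3.5·29 = 102.1; r = 100.1 − 102.1 = -2
SSE = 1 + 4 + 25 + 9 + 4 + 9 + 4 = 56
s = √(56/5) = 3.34664
r/s = -2 / 3.34664 = -0.60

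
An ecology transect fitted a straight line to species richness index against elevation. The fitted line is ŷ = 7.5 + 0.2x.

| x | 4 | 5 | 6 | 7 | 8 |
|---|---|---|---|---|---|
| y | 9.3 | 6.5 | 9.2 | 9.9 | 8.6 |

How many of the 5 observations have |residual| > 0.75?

x=4: ŷ = 7.5 + 0.2·4 = 8.3; e = 9.3 − 8.3 = 1
x=5: ŷ = 7.5 + 0.2·5 = 8.5; e = 6.5 − 8.5 = -2
x=6: ŷ = 7.5 + 0.2·6 = 8.7; e = 9.2 − 8.7 = 0.5
x=7: ŷ = 7.5 + 0.2·7 = 8.9; e = 9.9 − 8.9 = 1
x=8: ŷ = 7.5 + 0.2·8 = 9.1; e = 8.6 − 9.1 = -0.5
|e| > 0.75: x=4 (|e|=1), x=5 (|e|=2), x=7 (|e|=1) → 3

3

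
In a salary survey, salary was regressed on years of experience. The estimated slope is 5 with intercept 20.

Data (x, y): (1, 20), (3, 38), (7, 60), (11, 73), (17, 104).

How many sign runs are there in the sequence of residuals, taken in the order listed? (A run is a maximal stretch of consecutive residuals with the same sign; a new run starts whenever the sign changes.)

x=1: ŷ = 20 + 5·1 = 25; e = 20 − 25 = -5
x=3: ŷ = 20 + 5·3 = 35; e = 38 − 35 = 3
x=7: ŷ = 20 + 5·7 = 55; e = 60 − 55 = 5
x=11: ŷ = 20 + 5·11 = 75; e = 73 − 75 = -2
x=17: ŷ = 20 + 5·17 = 105; e = 104 − 105 = -1
Signs: − + + − −
Runs: −×1, +×2, −×2 → 3

3 runs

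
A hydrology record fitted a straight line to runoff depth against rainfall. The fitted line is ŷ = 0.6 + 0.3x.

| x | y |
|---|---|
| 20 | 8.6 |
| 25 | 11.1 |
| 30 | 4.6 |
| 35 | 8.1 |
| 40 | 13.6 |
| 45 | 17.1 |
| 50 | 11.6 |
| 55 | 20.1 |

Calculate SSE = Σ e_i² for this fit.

SSE = 82

x=20: ŷ = 0.6 + 0.3·20 = 6.6; e = 8.6 − 6.6 = 2
x=25: ŷ = 0.6 + 0.3·25 = 8.1; e = 11.1 − 8.1 = 3
x=30: ŷ = 0.6 + 0.3·30 = 9.6; e = 4.6 − 9.6 = -5
x=35: ŷ = 0.6 + 0.3·35 = 11.1; e = 8.1 − 11.1 = -3
x=40: ŷ = 0.6 + 0.3·40 = 12.6; e = 13.6 − 12.6 = 1
x=45: ŷ = 0.6 + 0.3·45 = 14.1; e = 17.1 − 14.1 = 3
x=50: ŷ = 0.6 + 0.3·50 = 15.6; e = 11.6 − 15.6 = -4
x=55: ŷ = 0.6 + 0.3·55 = 17.1; e = 20.1 − 17.1 = 3
SSE = 4 + 9 + 25 + 9 + 1 + 9 + 16 + 9 = 82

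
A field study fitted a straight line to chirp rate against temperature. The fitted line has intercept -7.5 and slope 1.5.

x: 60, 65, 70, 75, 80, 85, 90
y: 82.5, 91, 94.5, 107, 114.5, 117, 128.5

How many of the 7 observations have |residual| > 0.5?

x=60: ŷ = -7.5 + 1.5·60 = 82.5; e = 82.5 − 82.5 = 0
x=65: ŷ = -7.5 + 1.5·65 = 90; e = 91 − 90 = 1
x=70: ŷ = -7.5 + 1.5·70 = 97.5; e = 94.5 − 97.5 = -3
x=75: ŷ = -7.5 + 1.5·75 = 105; e = 107 − 105 = 2
x=80: ŷ = -7.5 + 1.5·80 = 112.5; e = 114.5 − 112.5 = 2
x=85: ŷ = -7.5 + 1.5·85 = 120; e = 117 − 120 = -3
x=90: ŷ = -7.5 + 1.5·90 = 127.5; e = 128.5 − 127.5 = 1
|e| > 0.5: x=65 (|e|=1), x=70 (|e|=3), x=75 (|e|=2), x=80 (|e|=2), x=85 (|e|=3), x=90 (|e|=1) → 6

6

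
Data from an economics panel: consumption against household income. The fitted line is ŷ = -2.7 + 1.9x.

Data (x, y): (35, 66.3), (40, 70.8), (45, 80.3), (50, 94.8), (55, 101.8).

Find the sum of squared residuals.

SSE = 25

x=35: ŷ = -2.7 + 1.9·35 = 63.8; e = 66.3 − 63.8 = 2.5
x=40: ŷ = -2.7 + 1.9·40 = 73.3; e = 70.8 − 73.3 = -2.5
x=45: ŷ = -2.7 + 1.9·45 = 82.8; e = 80.3 − 82.8 = -2.5
x=50: ŷ = -2.7 + 1.9·50 = 92.3; e = 94.8 − 92.3 = 2.5
x=55: ŷ = -2.7 + 1.9·55 = 101.8; e = 101.8 − 101.8 = 0
SSE = 6.25 + 6.25 + 6.25 + 6.25 + 0 = 25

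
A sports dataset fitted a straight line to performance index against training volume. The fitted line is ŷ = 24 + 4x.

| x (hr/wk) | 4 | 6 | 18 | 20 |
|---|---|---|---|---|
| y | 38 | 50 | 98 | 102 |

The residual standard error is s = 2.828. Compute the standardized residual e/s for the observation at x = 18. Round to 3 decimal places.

0.707

ŷ = 24 + 4·18 = 96
e = 98 − 96 = 2
e/s = 2 / 2.828 = 0.707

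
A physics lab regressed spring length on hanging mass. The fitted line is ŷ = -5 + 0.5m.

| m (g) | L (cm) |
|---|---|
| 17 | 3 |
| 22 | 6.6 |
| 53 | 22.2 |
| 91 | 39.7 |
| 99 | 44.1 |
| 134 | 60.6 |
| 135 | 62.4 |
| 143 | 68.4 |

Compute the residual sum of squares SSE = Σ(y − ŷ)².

m=17: ŷ = -5 + 0.5·17 = 3.5; e = 3 − 3.5 = -0.5
m=22: ŷ = -5 + 0.5·22 = 6; e = 6.6 − 6 = 0.6
m=53: ŷ = -5 + 0.5·53 = 21.5; e = 22.2 − 21.5 = 0.7
m=91: ŷ = -5 + 0.5·91 = 40.5; e = 39.7 − 40.5 = -0.8
m=99: ŷ = -5 + 0.5·99 = 44.5; e = 44.1 − 44.5 = -0.4
m=134: ŷ = -5 + 0.5·134 = 62; e = 60.6 − 62 = -1.4
m=135: ŷ = -5 + 0.5·135 = 62.5; e = 62.4 − 62.5 = -0.1
m=143: ŷ = -5 + 0.5·143 = 66.5; e = 68.4 − 66.5 = 1.9
SSE = 0.25 + 0.36 + 0.49 + 0.64 + 0.16 + 1.96 + 0.01 + 3.61 = 7.48

SSE = 7.48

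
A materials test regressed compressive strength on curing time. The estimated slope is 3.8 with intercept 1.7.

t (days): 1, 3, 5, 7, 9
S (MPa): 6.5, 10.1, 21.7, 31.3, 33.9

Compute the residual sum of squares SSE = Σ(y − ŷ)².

t=1: Ŝ = 1.7 + 3.8·1 = 5.5; e = 6.5 − 5.5 = 1
t=3: Ŝ = 1.7 + 3.8·3 = 13.1; e = 10.1 − 13.1 = -3
t=5: Ŝ = 1.7 + 3.8·5 = 20.7; e = 21.7 − 20.7 = 1
t=7: Ŝ = 1.7 + 3.8·7 = 28.3; e = 31.3 − 28.3 = 3
t=9: Ŝ = 1.7 + 3.8·9 = 35.9; e = 33.9 − 35.9 = -2
SSE = 1 + 9 + 1 + 9 + 4 = 24

SSE = 24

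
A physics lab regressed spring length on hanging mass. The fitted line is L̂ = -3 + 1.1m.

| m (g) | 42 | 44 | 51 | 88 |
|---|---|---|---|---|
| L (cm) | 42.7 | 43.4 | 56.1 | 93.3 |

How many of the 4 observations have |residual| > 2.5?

m=42: L̂ = -3 + 1.1·42 = 43.2; r = 42.7 − 43.2 = -0.5
m=44: L̂ = -3 + 1.1·44 = 45.4; r = 43.4 − 45.4 = -2
m=51: L̂ = -3 + 1.1·51 = 53.1; r = 56.1 − 53.1 = 3
m=88: L̂ = -3 + 1.1·88 = 93.8; r = 93.3 − 93.8 = -0.5
|r| > 2.5: m=51 (|r|=3) → 1

1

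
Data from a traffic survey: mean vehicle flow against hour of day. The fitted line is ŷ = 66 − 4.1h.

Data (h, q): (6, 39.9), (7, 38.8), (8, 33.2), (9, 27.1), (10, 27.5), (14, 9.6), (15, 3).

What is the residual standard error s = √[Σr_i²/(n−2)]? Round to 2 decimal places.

h=6: ŷ = 66 − 4.1·6 = 41.4; r = 39.9 − 41.4 = -1.5
h=7: ŷ = 66 − 4.1·7 = 37.3; r = 38.8 − 37.3 = 1.5
h=8: ŷ = 66 − 4.1·8 = 33.2; r = 33.2 − 33.2 = 0
h=9: ŷ = 66 − 4.1·9 = 29.1; r = 27.1 − 29.1 = -2
h=10: ŷ = 66 − 4.1·10 = 25; r = 27.5 − 25 = 2.5
h=14: ŷ = 66 − 4.1·14 = 8.6; r = 9.6 − 8.6 = 1
h=15: ŷ = 66 − 4.1·15 = 4.5; r = 3 − 4.5 = -1.5
SSE = 2.25 + 2.25 + 0 + 4 + 6.25 + 1 + 2.25 = 18
s = √(18/5) = √3.6 ≈ 1.90

s = 1.90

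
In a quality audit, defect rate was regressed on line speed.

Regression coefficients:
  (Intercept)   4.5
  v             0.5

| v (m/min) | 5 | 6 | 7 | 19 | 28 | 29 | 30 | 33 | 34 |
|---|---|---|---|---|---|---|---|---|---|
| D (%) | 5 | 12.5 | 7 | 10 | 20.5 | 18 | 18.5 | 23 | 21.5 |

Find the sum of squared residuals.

v=5: D̂ = 4.5 + 0.5·5 = 7; e = 5 − 7 = -2
v=6: D̂ = 4.5 + 0.5·6 = 7.5; e = 12.5 − 7.5 = 5
v=7: D̂ = 4.5 + 0.5·7 = 8; e = 7 − 8 = -1
v=19: D̂ = 4.5 + 0.5·19 = 14; e = 10 − 14 = -4
v=28: D̂ = 4.5 + 0.5·28 = 18.5; e = 20.5 − 18.5 = 2
v=29: D̂ = 4.5 + 0.5·29 = 19; e = 18 − 19 = -1
v=30: D̂ = 4.5 + 0.5·30 = 19.5; e = 18.5 − 19.5 = -1
v=33: D̂ = 4.5 + 0.5·33 = 21; e = 23 − 21 = 2
v=34: D̂ = 4.5 + 0.5·34 = 21.5; e = 21.5 − 21.5 = 0
SSE = 4 + 25 + 1 + 16 + 4 + 1 + 1 + 4 + 0 = 56

SSE = 56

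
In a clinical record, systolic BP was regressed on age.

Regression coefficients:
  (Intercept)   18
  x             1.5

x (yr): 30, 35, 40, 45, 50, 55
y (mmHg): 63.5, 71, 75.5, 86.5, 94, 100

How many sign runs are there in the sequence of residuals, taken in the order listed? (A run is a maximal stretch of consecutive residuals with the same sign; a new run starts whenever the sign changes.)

4 runs

x=30: ŷ = 18 + 1.5·30 = 63; e = 63.5 − 63 = 0.5
x=35: ŷ = 18 + 1.5·35 = 70.5; e = 71 − 70.5 = 0.5
x=40: ŷ = 18 + 1.5·40 = 78; e = 75.5 − 78 = -2.5
x=45: ŷ = 18 + 1.5·45 = 85.5; e = 86.5 − 85.5 = 1
x=50: ŷ = 18 + 1.5·50 = 93; e = 94 − 93 = 1
x=55: ŷ = 18 + 1.5·55 = 100.5; e = 100 − 100.5 = -0.5
Signs: + + − + + −
Runs: +×2, −×1, +×2, −×1 → 4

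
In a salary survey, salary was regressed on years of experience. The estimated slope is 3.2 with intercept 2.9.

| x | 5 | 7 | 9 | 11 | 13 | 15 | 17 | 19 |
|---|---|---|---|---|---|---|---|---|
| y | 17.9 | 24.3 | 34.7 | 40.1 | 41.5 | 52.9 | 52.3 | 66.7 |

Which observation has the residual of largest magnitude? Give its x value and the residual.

x = 17, r = -5

x=5: ŷ = 2.9 + 3.2·5 = 18.9; r = 17.9 − 18.9 = -1
x=7: ŷ = 2.9 + 3.2·7 = 25.3; r = 24.3 − 25.3 = -1
x=9: ŷ = 2.9 + 3.2·9 = 31.7; r = 34.7 − 31.7 = 3
x=11: ŷ = 2.9 + 3.2·11 = 38.1; r = 40.1 − 38.1 = 2
x=13: ŷ = 2.9 + 3.2·13 = 44.5; r = 41.5 − 44.5 = -3
x=15: ŷ = 2.9 + 3.2·15 = 50.9; r = 52.9 − 50.9 = 2
x=17: ŷ = 2.9 + 3.2·17 = 57.3; r = 52.3 − 57.3 = -5
x=19: ŷ = 2.9 + 3.2·19 = 63.7; r = 66.7 − 63.7 = 3
Largest |r| is 5 at x = 17, residual -5.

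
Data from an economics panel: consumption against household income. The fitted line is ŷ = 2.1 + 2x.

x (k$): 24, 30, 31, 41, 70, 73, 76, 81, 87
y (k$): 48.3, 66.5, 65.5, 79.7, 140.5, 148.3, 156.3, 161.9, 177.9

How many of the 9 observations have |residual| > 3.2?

2

x=24: ŷ = 2.1 + 2·24 = 50.1; r = 48.3 − 50.1 = -1.8
x=30: ŷ = 2.1 + 2·30 = 62.1; r = 66.5 − 62.1 = 4.4
x=31: ŷ = 2.1 + 2·31 = 64.1; r = 65.5 − 64.1 = 1.4
x=41: ŷ = 2.1 + 2·41 = 84.1; r = 79.7 − 84.1 = -4.4
x=70: ŷ = 2.1 + 2·70 = 142.1; r = 140.5 − 142.1 = -1.6
x=73: ŷ = 2.1 + 2·73 = 148.1; r = 148.3 − 148.1 = 0.2
x=76: ŷ = 2.1 + 2·76 = 154.1; r = 156.3 − 154.1 = 2.2
x=81: ŷ = 2.1 + 2·81 = 164.1; r = 161.9 − 164.1 = -2.2
x=87: ŷ = 2.1 + 2·87 = 176.1; r = 177.9 − 176.1 = 1.8
|r| > 3.2: x=30 (|r|=4.4), x=41 (|r|=4.4) → 2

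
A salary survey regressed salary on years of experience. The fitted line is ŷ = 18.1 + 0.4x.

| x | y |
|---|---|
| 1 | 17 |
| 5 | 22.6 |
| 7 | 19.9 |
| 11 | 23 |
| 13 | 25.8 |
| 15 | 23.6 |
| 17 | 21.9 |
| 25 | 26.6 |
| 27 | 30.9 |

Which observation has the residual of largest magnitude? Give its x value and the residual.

x=1: ŷ = 18.1 + 0.4·1 = 18.5; e = 17 − 18.5 = -1.5
x=5: ŷ = 18.1 + 0.4·5 = 20.1; e = 22.6 − 20.1 = 2.5
x=7: ŷ = 18.1 + 0.4·7 = 20.9; e = 19.9 − 20.9 = -1
x=11: ŷ = 18.1 + 0.4·11 = 22.5; e = 23 − 22.5 = 0.5
x=13: ŷ = 18.1 + 0.4·13 = 23.3; e = 25.8 − 23.3 = 2.5
x=15: ŷ = 18.1 + 0.4·15 = 24.1; e = 23.6 − 24.1 = -0.5
x=17: ŷ = 18.1 + 0.4·17 = 24.9; e = 21.9 − 24.9 = -3
x=25: ŷ = 18.1 + 0.4·25 = 28.1; e = 26.6 − 28.1 = -1.5
x=27: ŷ = 18.1 + 0.4·27 = 28.9; e = 30.9 − 28.9 = 2
Largest |e| is 3 at x = 17, residual -3.

x = 17, e = -3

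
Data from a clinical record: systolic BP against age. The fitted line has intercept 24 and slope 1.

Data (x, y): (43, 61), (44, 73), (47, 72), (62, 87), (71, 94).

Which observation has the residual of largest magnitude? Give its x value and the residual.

x = 43, r = -6

x=43: ŷ = 24 + 43 = 67; r = 61 − 67 = -6
x=44: ŷ = 24 + 44 = 68; r = 73 − 68 = 5
x=47: ŷ = 24 + 47 = 71; r = 72 − 71 = 1
x=62: ŷ = 24 + 62 = 86; r = 87 − 86 = 1
x=71: ŷ = 24 + 71 = 95; r = 94 − 95 = -1
Largest |r| is 6 at x = 43, residual -6.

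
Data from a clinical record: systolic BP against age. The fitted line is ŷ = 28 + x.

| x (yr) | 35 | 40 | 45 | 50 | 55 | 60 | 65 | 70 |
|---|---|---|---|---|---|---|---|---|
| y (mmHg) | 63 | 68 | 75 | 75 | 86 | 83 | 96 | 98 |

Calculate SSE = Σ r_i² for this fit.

x=35: ŷ = 28 + 35 = 63; r = 63 − 63 = 0
x=40: ŷ = 28 + 40 = 68; r = 68 − 68 = 0
x=45: ŷ = 28 + 45 = 73; r = 75 − 73 = 2
x=50: ŷ = 28 + 50 = 78; r = 75 − 78 = -3
x=55: ŷ = 28 + 55 = 83; r = 86 − 83 = 3
x=60: ŷ = 28 + 60 = 88; r = 83 − 88 = -5
x=65: ŷ = 28 + 65 = 93; r = 96 − 93 = 3
x=70: ŷ = 28 + 70 = 98; r = 98 − 98 = 0
SSE = 0 + 0 + 4 + 9 + 9 + 25 + 9 + 0 = 56

SSE = 56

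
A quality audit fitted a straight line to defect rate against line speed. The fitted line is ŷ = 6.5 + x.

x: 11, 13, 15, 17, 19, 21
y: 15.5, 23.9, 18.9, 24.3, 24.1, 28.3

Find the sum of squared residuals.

x=11: ŷ = 6.5 + 11 = 17.5; e = 15.5 − 17.5 = -2
x=13: ŷ = 6.5 + 13 = 19.5; e = 23.9 − 19.5 = 4.4
x=15: ŷ = 6.5 + 15 = 21.5; e = 18.9 − 21.5 = -2.6
x=17: ŷ = 6.5 + 17 = 23.5; e = 24.3 − 23.5 = 0.8
x=19: ŷ = 6.5 + 19 = 25.5; e = 24.1 − 25.5 = -1.4
x=21: ŷ = 6.5 + 21 = 27.5; e = 28.3 − 27.5 = 0.8
SSE = 4 + 19.36 + 6.76 + 0.64 + 1.96 + 0.64 = 33.36

SSE = 33.36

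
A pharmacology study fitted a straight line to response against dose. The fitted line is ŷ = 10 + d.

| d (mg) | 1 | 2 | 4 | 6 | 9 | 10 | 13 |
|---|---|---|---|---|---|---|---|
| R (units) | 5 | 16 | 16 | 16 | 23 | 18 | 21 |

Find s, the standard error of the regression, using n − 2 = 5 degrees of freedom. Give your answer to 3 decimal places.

d=1: ŷ = 10 + 1 = 11; e = 5 − 11 = -6
d=2: ŷ = 10 + 2 = 12; e = 16 − 12 = 4
d=4: ŷ = 10 + 4 = 14; e = 16 − 14 = 2
d=6: ŷ = 10 + 6 = 16; e = 16 − 16 = 0
d=9: ŷ = 10 + 9 = 19; e = 23 − 19 = 4
d=10: ŷ = 10 + 10 = 20; e = 18 − 20 = -2
d=13: ŷ = 10 + 13 = 23; e = 21 − 23 = -2
SSE = 36 + 16 + 4 + 0 + 16 + 4 + 4 = 80
s = √(80/5) = √16 ≈ 4.000

s = 4.000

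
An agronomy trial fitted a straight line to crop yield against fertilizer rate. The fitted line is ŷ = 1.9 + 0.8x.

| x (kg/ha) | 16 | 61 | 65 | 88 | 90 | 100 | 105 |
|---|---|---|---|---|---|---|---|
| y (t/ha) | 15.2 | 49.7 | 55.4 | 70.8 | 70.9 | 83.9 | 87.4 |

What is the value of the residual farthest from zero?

r = -3

x=16: ŷ = 1.9 + 0.8·16 = 14.7; r = 15.2 − 14.7 = 0.5
x=61: ŷ = 1.9 + 0.8·61 = 50.7; r = 49.7 − 50.7 = -1
x=65: ŷ = 1.9 + 0.8·65 = 53.9; r = 55.4 − 53.9 = 1.5
x=88: ŷ = 1.9 + 0.8·88 = 72.3; r = 70.8 − 72.3 = -1.5
x=90: ŷ = 1.9 + 0.8·90 = 73.9; r = 70.9 − 73.9 = -3
x=100: ŷ = 1.9 + 0.8·100 = 81.9; r = 83.9 − 81.9 = 2
x=105: ŷ = 1.9 + 0.8·105 = 85.9; r = 87.4 − 85.9 = 1.5
Largest |r| is 3 at x = 90, residual -3.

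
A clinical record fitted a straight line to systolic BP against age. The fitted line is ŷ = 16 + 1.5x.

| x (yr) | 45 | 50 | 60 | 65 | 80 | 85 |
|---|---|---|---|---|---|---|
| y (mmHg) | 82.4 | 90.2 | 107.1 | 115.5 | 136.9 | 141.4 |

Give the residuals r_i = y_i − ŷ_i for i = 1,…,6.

x=45: ŷ = 16 + 1.5·45 = 83.5; r = 82.4 − 83.5 = -1.1
x=50: ŷ = 16 + 1.5·50 = 91; r = 90.2 − 91 = -0.8
x=60: ŷ = 16 + 1.5·60 = 106; r = 107.1 − 106 = 1.1
x=65: ŷ = 16 + 1.5·65 = 113.5; r = 115.5 − 113.5 = 2
x=80: ŷ = 16 + 1.5·80 = 136; r = 136.9 − 136 = 0.9
x=85: ŷ = 16 + 1.5·85 = 143.5; r = 141.4 − 143.5 = -2.1

-1.1, -0.8, 1.1, 2, 0.9, -2.1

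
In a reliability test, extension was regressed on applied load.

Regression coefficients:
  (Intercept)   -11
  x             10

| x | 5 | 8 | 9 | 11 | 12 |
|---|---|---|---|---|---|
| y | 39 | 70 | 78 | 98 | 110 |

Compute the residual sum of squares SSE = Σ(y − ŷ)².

x=5: ŷ = -11 + 10·5 = 39; r = 39 − 39 = 0
x=8: ŷ = -11 + 10·8 = 69; r = 70 − 69 = 1
x=9: ŷ = -11 + 10·9 = 79; r = 78 − 79 = -1
x=11: ŷ = -11 + 10·11 = 99; r = 98 − 99 = -1
x=12: ŷ = -11 + 10·12 = 109; r = 110 − 109 = 1
SSE = 0 + 1 + 1 + 1 + 1 = 4

SSE = 4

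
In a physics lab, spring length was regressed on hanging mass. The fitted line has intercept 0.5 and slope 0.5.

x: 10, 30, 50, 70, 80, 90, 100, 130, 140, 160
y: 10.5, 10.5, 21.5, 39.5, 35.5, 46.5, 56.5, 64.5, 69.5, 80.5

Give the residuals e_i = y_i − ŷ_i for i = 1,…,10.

5, -5, -4, 4, -5, 1, 6, -1, -1, 0

x=10: ŷ = 0.5 + 0.5·10 = 5.5; e = 10.5 − 5.5 = 5
x=30: ŷ = 0.5 + 0.5·30 = 15.5; e = 10.5 − 15.5 = -5
x=50: ŷ = 0.5 + 0.5·50 = 25.5; e = 21.5 − 25.5 = -4
x=70: ŷ = 0.5 + 0.5·70 = 35.5; e = 39.5 − 35.5 = 4
x=80: ŷ = 0.5 + 0.5·80 = 40.5; e = 35.5 − 40.5 = -5
x=90: ŷ = 0.5 + 0.5·90 = 45.5; e = 46.5 − 45.5 = 1
x=100: ŷ = 0.5 + 0.5·100 = 50.5; e = 56.5 − 50.5 = 6
x=130: ŷ = 0.5 + 0.5·130 = 65.5; e = 64.5 − 65.5 = -1
x=140: ŷ = 0.5 + 0.5·140 = 70.5; e = 69.5 − 70.5 = -1
x=160: ŷ = 0.5 + 0.5·160 = 80.5; e = 80.5 − 80.5 = 0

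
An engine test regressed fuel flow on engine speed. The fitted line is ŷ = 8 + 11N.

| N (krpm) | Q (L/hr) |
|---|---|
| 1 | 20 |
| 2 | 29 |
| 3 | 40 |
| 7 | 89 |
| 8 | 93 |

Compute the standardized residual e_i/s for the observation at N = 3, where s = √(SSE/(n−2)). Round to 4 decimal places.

-0.3273

N=1: ŷ = 8 + 11·1 = 19; e = 20 − 19 = 1
N=2: ŷ = 8 + 11·2 = 30; e = 29 − 30 = -1
N=3: ŷ = 8 + 11·3 = 41; e = 40 − 41 = -1
N=7: ŷ = 8 + 11·7 = 85; e = 89 − 85 = 4
N=8: ŷ = 8 + 11·8 = 96; e = 93 − 96 = -3
SSE = 1 + 1 + 1 + 16 + 9 = 28
s = √(28/3) = 3.05505
e/s = -1 / 3.05505 = -0.3273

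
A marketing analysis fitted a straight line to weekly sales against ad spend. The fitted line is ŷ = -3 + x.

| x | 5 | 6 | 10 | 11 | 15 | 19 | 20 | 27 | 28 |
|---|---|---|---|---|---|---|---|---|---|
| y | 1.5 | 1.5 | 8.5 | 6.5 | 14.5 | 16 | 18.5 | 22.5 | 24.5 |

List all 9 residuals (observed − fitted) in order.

-0.5, -1.5, 1.5, -1.5, 2.5, 0, 1.5, -1.5, -0.5

x=5: ŷ = -3 + 5 = 2; e = 1.5 − 2 = -0.5
x=6: ŷ = -3 + 6 = 3; e = 1.5 − 3 = -1.5
x=10: ŷ = -3 + 10 = 7; e = 8.5 − 7 = 1.5
x=11: ŷ = -3 + 11 = 8; e = 6.5 − 8 = -1.5
x=15: ŷ = -3 + 15 = 12; e = 14.5 − 12 = 2.5
x=19: ŷ = -3 + 19 = 16; e = 16 − 16 = 0
x=20: ŷ = -3 + 20 = 17; e = 18.5 − 17 = 1.5
x=27: ŷ = -3 + 27 = 24; e = 22.5 − 24 = -1.5
x=28: ŷ = -3 + 28 = 25; e = 24.5 − 25 = -0.5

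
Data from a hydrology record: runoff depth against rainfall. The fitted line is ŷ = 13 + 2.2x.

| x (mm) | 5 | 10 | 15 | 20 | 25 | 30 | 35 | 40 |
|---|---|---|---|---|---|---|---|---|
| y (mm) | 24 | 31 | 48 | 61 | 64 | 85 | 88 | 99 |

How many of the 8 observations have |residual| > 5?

1

x=5: ŷ = 13 + 2.2·5 = 24; r = 24 − 24 = 0
x=10: ŷ = 13 + 2.2·10 = 35; r = 31 − 35 = -4
x=15: ŷ = 13 + 2.2·15 = 46; r = 48 − 46 = 2
x=20: ŷ = 13 + 2.2·20 = 57; r = 61 − 57 = 4
x=25: ŷ = 13 + 2.2·25 = 68; r = 64 − 68 = -4
x=30: ŷ = 13 + 2.2·30 = 79; r = 85 − 79 = 6
x=35: ŷ = 13 + 2.2·35 = 90; r = 88 − 90 = -2
x=40: ŷ = 13 + 2.2·40 = 101; r = 99 − 101 = -2
|r| > 5: x=30 (|r|=6) → 1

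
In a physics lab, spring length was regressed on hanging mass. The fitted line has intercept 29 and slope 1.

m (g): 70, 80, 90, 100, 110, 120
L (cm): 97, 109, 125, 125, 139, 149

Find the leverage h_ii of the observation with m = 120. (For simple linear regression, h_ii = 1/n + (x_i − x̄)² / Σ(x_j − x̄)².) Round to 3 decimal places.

m̄ = (70 + 80 + 90 + 100 + 110 + 120)/6 = 95
Σ(m − m̄)² = 625 + 225 + 25 + 25 + 225 + 625 = 1750
h = 1/6 + (25)²/1750 = 0.166667 + 0.357143 = 0.524

h = 0.524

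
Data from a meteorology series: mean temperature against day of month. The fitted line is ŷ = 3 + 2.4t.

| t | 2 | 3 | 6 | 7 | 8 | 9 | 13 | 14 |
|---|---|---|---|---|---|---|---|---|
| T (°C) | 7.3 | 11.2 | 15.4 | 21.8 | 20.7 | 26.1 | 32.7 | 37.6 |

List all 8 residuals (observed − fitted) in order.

-0.5, 1, -2, 2, -1.5, 1.5, -1.5, 1

t=2: ŷ = 3 + 2.4·2 = 7.8; r = 7.3 − 7.8 = -0.5
t=3: ŷ = 3 + 2.4·3 = 10.2; r = 11.2 − 10.2 = 1
t=6: ŷ = 3 + 2.4·6 = 17.4; r = 15.4 − 17.4 = -2
t=7: ŷ = 3 + 2.4·7 = 19.8; r = 21.8 − 19.8 = 2
t=8: ŷ = 3 + 2.4·8 = 22.2; r = 20.7 − 22.2 = -1.5
t=9: ŷ = 3 + 2.4·9 = 24.6; r = 26.1 − 24.6 = 1.5
t=13: ŷ = 3 + 2.4·13 = 34.2; r = 32.7 − 34.2 = -1.5
t=14: ŷ = 3 + 2.4·14 = 36.6; r = 37.6 − 36.6 = 1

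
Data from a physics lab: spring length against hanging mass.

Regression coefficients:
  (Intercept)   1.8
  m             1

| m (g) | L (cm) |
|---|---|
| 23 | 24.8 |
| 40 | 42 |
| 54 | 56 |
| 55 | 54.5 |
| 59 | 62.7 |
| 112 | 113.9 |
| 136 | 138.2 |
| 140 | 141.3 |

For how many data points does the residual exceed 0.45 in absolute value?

m=23: L̂ = 1.8 + 23 = 24.8; r = 24.8 − 24.8 = 0
m=40: L̂ = 1.8 + 40 = 41.8; r = 42 − 41.8 = 0.2
m=54: L̂ = 1.8 + 54 = 55.8; r = 56 − 55.8 = 0.2
m=55: L̂ = 1.8 + 55 = 56.8; r = 54.5 − 56.8 = -2.3
m=59: L̂ = 1.8 + 59 = 60.8; r = 62.7 − 60.8 = 1.9
m=112: L̂ = 1.8 + 112 = 113.8; r = 113.9 − 113.8 = 0.1
m=136: L̂ = 1.8 + 136 = 137.8; r = 138.2 − 137.8 = 0.4
m=140: L̂ = 1.8 + 140 = 141.8; r = 141.3 − 141.8 = -0.5
|r| > 0.45: m=55 (|r|=2.3), m=59 (|r|=1.9), m=140 (|r|=0.5) → 3

3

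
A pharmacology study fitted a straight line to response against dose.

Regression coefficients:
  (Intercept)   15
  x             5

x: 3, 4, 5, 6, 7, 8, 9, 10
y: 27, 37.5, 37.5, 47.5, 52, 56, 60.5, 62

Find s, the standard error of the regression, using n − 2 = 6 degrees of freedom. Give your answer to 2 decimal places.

s = 2.65

x=3: ŷ = 15 + 5·3 = 30; r = 27 − 30 = -3
x=4: ŷ = 15 + 5·4 = 35; r = 37.5 − 35 = 2.5
x=5: ŷ = 15 + 5·5 = 40; r = 37.5 − 40 = -2.5
x=6: ŷ = 15 + 5·6 = 45; r = 47.5 − 45 = 2.5
x=7: ŷ = 15 + 5·7 = 50; r = 52 − 50 = 2
x=8: ŷ = 15 + 5·8 = 55; r = 56 − 55 = 1
x=9: ŷ = 15 + 5·9 = 60; r = 60.5 − 60 = 0.5
x=10: ŷ = 15 + 5·10 = 65; r = 62 − 65 = -3
SSE = 9 + 6.25 + 6.25 + 6.25 + 4 + 1 + 0.25 + 9 = 42
s = √(42/6) = √7 ≈ 2.65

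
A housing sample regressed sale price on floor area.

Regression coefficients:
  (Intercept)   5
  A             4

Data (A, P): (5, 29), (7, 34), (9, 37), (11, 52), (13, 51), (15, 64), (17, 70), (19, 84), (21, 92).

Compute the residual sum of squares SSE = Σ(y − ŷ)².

A=5: ŷ = 5 + 4·5 = 25; r = 29 − 25 = 4
A=7: ŷ = 5 + 4·7 = 33; r = 34 − 33 = 1
A=9: ŷ = 5 + 4·9 = 41; r = 37 − 41 = -4
A=11: ŷ = 5 + 4·11 = 49; r = 52 − 49 = 3
A=13: ŷ = 5 + 4·13 = 57; r = 51 − 57 = -6
A=15: ŷ = 5 + 4·15 = 65; r = 64 − 65 = -1
A=17: ŷ = 5 + 4·17 = 73; r = 70 − 73 = -3
A=19: ŷ = 5 + 4·19 = 81; r = 84 − 81 = 3
A=21: ŷ = 5 + 4·21 = 89; r = 92 − 89 = 3
SSE = 16 + 1 + 16 + 9 + 36 + 1 + 9 + 9 + 9 = 106

SSE = 106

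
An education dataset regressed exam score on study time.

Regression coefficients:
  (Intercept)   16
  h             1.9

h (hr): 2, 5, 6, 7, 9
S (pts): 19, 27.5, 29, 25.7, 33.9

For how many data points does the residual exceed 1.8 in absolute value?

2

h=2: Ŝ = 16 + 1.9·2 = 19.8; e = 19 − 19.8 = -0.8
h=5: Ŝ = 16 + 1.9·5 = 25.5; e = 27.5 − 25.5 = 2
h=6: Ŝ = 16 + 1.9·6 = 27.4; e = 29 − 27.4 = 1.6
h=7: Ŝ = 16 + 1.9·7 = 29.3; e = 25.7 − 29.3 = -3.6
h=9: Ŝ = 16 + 1.9·9 = 33.1; e = 33.9 − 33.1 = 0.8
|e| > 1.8: h=5 (|e|=2), h=7 (|e|=3.6) → 2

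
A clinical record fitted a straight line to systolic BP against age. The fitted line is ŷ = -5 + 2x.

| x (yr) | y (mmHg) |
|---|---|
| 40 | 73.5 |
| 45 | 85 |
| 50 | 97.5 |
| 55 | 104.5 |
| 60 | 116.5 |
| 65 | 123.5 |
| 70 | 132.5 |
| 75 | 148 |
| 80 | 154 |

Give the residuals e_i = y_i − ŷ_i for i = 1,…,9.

x=40: ŷ = -5 + 2·40 = 75; e = 73.5 − 75 = -1.5
x=45: ŷ = -5 + 2·45 = 85; e = 85 − 85 = 0
x=50: ŷ = -5 + 2·50 = 95; e = 97.5 − 95 = 2.5
x=55: ŷ = -5 + 2·55 = 105; e = 104.5 − 105 = -0.5
x=60: ŷ = -5 + 2·60 = 115; e = 116.5 − 115 = 1.5
x=65: ŷ = -5 + 2·65 = 125; e = 123.5 − 125 = -1.5
x=70: ŷ = -5 + 2·70 = 135; e = 132.5 − 135 = -2.5
x=75: ŷ = -5 + 2·75 = 145; e = 148 − 145 = 3
x=80: ŷ = -5 + 2·80 = 155; e = 154 − 155 = -1

-1.5, 0, 2.5, -0.5, 1.5, -1.5, -2.5, 3, -1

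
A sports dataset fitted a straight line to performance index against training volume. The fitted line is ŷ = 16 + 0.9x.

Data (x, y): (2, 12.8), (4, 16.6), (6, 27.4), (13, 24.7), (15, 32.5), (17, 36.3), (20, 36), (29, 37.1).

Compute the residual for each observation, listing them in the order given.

-5, -3, 6, -3, 3, 5, 2, -5

x=2: ŷ = 16 + 0.9·2 = 17.8; r = 12.8 − 17.8 = -5
x=4: ŷ = 16 + 0.9·4 = 19.6; r = 16.6 − 19.6 = -3
x=6: ŷ = 16 + 0.9·6 = 21.4; r = 27.4 − 21.4 = 6
x=13: ŷ = 16 + 0.9·13 = 27.7; r = 24.7 − 27.7 = -3
x=15: ŷ = 16 + 0.9·15 = 29.5; r = 32.5 − 29.5 = 3
x=17: ŷ = 16 + 0.9·17 = 31.3; r = 36.3 − 31.3 = 5
x=20: ŷ = 16 + 0.9·20 = 34; r = 36 − 34 = 2
x=29: ŷ = 16 + 0.9·29 = 42.1; r = 37.1 − 42.1 = -5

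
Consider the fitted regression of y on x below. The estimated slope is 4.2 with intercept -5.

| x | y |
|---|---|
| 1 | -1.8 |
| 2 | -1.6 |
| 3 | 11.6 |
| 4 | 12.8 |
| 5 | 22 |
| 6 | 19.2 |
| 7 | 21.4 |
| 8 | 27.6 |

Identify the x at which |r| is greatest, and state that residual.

x = 5, r = 6

x=1: ŷ = -5 + 4.2·1 = -0.8; r = -1.8 − (-0.8) = -1
x=2: ŷ = -5 + 4.2·2 = 3.4; r = -1.6 − 3.4 = -5
x=3: ŷ = -5 + 4.2·3 = 7.6; r = 11.6 − 7.6 = 4
x=4: ŷ = -5 + 4.2·4 = 11.8; r = 12.8 − 11.8 = 1
x=5: ŷ = -5 + 4.2·5 = 16; r = 22 − 16 = 6
x=6: ŷ = -5 + 4.2·6 = 20.2; r = 19.2 − 20.2 = -1
x=7: ŷ = -5 + 4.2·7 = 24.4; r = 21.4 − 24.4 = -3
x=8: ŷ = -5 + 4.2·8 = 28.6; r = 27.6 − 28.6 = -1
Largest |r| is 6 at x = 5, residual 6.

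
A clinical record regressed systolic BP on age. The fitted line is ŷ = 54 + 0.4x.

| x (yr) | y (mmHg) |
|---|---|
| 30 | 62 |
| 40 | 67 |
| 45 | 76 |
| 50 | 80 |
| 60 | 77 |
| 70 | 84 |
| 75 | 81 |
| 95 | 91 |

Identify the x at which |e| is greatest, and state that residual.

x=30: ŷ = 54 + 0.4·30 = 66; e = 62 − 66 = -4
x=40: ŷ = 54 + 0.4·40 = 70; e = 67 − 70 = -3
x=45: ŷ = 54 + 0.4·45 = 72; e = 76 − 72 = 4
x=50: ŷ = 54 + 0.4·50 = 74; e = 80 − 74 = 6
x=60: ŷ = 54 + 0.4·60 = 78; e = 77 − 78 = -1
x=70: ŷ = 54 + 0.4·70 = 82; e = 84 − 82 = 2
x=75: ŷ = 54 + 0.4·75 = 84; e = 81 − 84 = -3
x=95: ŷ = 54 + 0.4·95 = 92; e = 91 − 92 = -1
Largest |e| is 6 at x = 50, residual 6.

x = 50, e = 6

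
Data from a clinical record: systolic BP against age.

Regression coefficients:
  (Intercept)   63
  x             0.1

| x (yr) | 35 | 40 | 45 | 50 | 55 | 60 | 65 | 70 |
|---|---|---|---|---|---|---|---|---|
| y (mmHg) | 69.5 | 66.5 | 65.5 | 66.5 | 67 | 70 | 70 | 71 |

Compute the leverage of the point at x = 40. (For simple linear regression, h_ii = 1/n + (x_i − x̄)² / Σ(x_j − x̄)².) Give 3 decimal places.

x̄ = (35 + 40 + 45 + 50 + 55 + 60 + 65 + 70)/8 = 52.5
Σ(x − x̄)² = 306.25 + 156.25 + 56.25 + 6.25 + 6.25 + 56.25 + 156.25 + 306.25 = 1050
h = 1/8 + (-12.5)²/1050 = 0.125 + 0.14881 = 0.274

h = 0.274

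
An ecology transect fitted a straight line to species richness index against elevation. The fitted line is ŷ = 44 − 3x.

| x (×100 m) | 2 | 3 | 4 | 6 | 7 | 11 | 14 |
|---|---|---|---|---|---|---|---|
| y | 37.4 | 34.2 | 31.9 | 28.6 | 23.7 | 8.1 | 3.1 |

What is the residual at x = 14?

ŷ = 44 − 3·14 = 2
e = 3.1 − 2 = 1.1

e = 1.1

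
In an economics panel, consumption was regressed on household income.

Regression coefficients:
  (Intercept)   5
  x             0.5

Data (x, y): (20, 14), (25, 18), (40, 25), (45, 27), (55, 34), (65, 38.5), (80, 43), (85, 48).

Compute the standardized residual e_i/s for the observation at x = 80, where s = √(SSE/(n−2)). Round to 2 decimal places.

-1.63

x=20: ŷ = 5 + 0.5·20 = 15; e = 14 − 15 = -1
x=25: ŷ = 5 + 0.5·25 = 17.5; e = 18 − 17.5 = 0.5
x=40: ŷ = 5 + 0.5·40 = 25; e = 25 − 25 = 0
x=45: ŷ = 5 + 0.5·45 = 27.5; e = 27 − 27.5 = -0.5
x=55: ŷ = 5 + 0.5·55 = 32.5; e = 34 − 32.5 = 1.5
x=65: ŷ = 5 + 0.5·65 = 37.5; e = 38.5 − 37.5 = 1
x=80: ŷ = 5 + 0.5·80 = 45; e = 43 − 45 = -2
x=85: ŷ = 5 + 0.5·85 = 47.5; e = 48 − 47.5 = 0.5
SSE = 1 + 0.25 + 0 + 0.25 + 2.25 + 1 + 4 + 0.25 = 9
s = √(9/6) = 1.22474
e/s = -2 / 1.22474 = -1.63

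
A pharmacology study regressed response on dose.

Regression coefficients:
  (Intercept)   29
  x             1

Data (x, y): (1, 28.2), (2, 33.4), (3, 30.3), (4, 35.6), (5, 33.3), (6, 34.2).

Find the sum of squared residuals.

x=1: ŷ = 29 + 1 = 30; e = 28.2 − 30 = -1.8
x=2: ŷ = 29 + 2 = 31; e = 33.4 − 31 = 2.4
x=3: ŷ = 29 + 3 = 32; e = 30.3 − 32 = -1.7
x=4: ŷ = 29 + 4 = 33; e = 35.6 − 33 = 2.6
x=5: ŷ = 29 + 5 = 34; e = 33.3 − 34 = -0.7
x=6: ŷ = 29 + 6 = 35; e = 34.2 − 35 = -0.8
SSE = 3.24 + 5.76 + 2.89 + 6.76 + 0.49 + 0.64 = 19.78

SSE = 19.78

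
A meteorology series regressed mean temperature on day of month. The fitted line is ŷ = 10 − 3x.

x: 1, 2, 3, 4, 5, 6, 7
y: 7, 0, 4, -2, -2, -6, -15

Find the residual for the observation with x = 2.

ŷ = 10 − 3·2 = 4
e = 0 − 4 = -4

e = -4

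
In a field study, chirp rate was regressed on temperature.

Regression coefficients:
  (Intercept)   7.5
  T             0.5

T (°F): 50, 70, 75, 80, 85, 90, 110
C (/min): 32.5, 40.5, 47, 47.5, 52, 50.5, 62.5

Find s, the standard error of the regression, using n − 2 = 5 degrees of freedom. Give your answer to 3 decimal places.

T=50: Ĉ = 7.5 + 0.5·50 = 32.5; r = 32.5 − 32.5 = 0
T=70: Ĉ = 7.5 + 0.5·70 = 42.5; r = 40.5 − 42.5 = -2
T=75: Ĉ = 7.5 + 0.5·75 = 45; r = 47 − 45 = 2
T=80: Ĉ = 7.5 + 0.5·80 = 47.5; r = 47.5 − 47.5 = 0
T=85: Ĉ = 7.5 + 0.5·85 = 50; r = 52 − 50 = 2
T=90: Ĉ = 7.5 + 0.5·90 = 52.5; r = 50.5 − 52.5 = -2
T=110: Ĉ = 7.5 + 0.5·110 = 62.5; r = 62.5 − 62.5 = 0
SSE = 0 + 4 + 4 + 0 + 4 + 4 + 0 = 16
s = √(16/5) = √3.2 ≈ 1.789

s = 1.789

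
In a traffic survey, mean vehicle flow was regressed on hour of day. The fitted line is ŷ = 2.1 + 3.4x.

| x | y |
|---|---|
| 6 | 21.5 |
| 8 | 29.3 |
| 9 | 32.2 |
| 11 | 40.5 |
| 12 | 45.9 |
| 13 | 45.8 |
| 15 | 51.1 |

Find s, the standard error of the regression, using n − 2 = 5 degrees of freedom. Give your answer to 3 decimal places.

s = 1.761

x=6: ŷ = 2.1 + 3.4·6 = 22.5; e = 21.5 − 22.5 = -1
x=8: ŷ = 2.1 + 3.4·8 = 29.3; e = 29.3 − 29.3 = 0
x=9: ŷ = 2.1 + 3.4·9 = 32.7; e = 32.2 − 32.7 = -0.5
x=11: ŷ = 2.1 + 3.4·11 = 39.5; e = 40.5 − 39.5 = 1
x=12: ŷ = 2.1 + 3.4·12 = 42.9; e = 45.9 − 42.9 = 3
x=13: ŷ = 2.1 + 3.4·13 = 46.3; e = 45.8 − 46.3 = -0.5
x=15: ŷ = 2.1 + 3.4·15 = 53.1; e = 51.1 − 53.1 = -2
SSE = 1 + 0 + 0.25 + 1 + 9 + 0.25 + 4 = 15.5
s = √(15.5/5) = √3.1 ≈ 1.761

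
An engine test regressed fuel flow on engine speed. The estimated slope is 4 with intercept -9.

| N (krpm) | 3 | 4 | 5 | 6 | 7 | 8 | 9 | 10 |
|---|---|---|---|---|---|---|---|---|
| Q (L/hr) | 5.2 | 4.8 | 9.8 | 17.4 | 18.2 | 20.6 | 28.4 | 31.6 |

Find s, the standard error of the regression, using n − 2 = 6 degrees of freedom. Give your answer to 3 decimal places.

s = 2.066

N=3: Q̂ = -9 + 4·3 = 3; e = 5.2 − 3 = 2.2
N=4: Q̂ = -9 + 4·4 = 7; e = 4.8 − 7 = -2.2
N=5: Q̂ = -9 + 4·5 = 11; e = 9.8 − 11 = -1.2
N=6: Q̂ = -9 + 4·6 = 15; e = 17.4 − 15 = 2.4
N=7: Q̂ = -9 + 4·7 = 19; e = 18.2 − 19 = -0.8
N=8: Q̂ = -9 + 4·8 = 23; e = 20.6 − 23 = -2.4
N=9: Q̂ = -9 + 4·9 = 27; e = 28.4 − 27 = 1.4
N=10: Q̂ = -9 + 4·10 = 31; e = 31.6 − 31 = 0.6
SSE = 4.84 + 4.84 + 1.44 + 5.76 + 0.64 + 5.76 + 1.96 + 0.36 = 25.6
s = √(25.6/6) = √4.26667 ≈ 2.066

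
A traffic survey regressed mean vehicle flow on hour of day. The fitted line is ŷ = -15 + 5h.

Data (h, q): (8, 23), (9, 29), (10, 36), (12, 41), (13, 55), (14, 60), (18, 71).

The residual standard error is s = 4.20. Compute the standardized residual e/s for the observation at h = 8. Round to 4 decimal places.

-0.4762

ŷ = -15 + 5·8 = 25
e = 23 − 25 = -2
e/s = -2 / 4.20 = -0.4762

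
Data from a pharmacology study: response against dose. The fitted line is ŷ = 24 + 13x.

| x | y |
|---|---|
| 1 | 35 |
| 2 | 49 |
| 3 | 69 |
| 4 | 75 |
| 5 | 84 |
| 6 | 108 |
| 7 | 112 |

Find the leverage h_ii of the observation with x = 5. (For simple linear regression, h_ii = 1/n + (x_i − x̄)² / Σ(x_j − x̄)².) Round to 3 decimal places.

x̄ = (1 + 2 + 3 + 4 + 5 + 6 + 7)/7 = 4
Σ(x − x̄)² = 9 + 4 + 1 + 0 + 1 + 4 + 9 = 28
h = 1/7 + (1)²/28 = 0.142857 + 0.0357143 = 0.179

h = 0.179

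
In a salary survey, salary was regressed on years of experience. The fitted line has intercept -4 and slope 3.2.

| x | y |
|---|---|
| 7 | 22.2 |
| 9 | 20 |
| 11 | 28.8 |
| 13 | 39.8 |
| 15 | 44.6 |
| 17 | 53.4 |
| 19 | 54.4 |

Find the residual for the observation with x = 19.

e = -2.4

ŷ = -4 + 3.2·19 = 56.8
e = 54.4 − 56.8 = -2.4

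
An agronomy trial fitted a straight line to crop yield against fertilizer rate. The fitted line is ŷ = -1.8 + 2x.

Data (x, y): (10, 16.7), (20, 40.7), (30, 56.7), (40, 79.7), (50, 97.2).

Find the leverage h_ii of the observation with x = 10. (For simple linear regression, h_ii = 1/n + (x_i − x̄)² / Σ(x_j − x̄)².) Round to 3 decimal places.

x̄ = (10 + 20 + 30 + 40 + 50)/5 = 30
Σ(x − x̄)² = 400 + 100 + 0 + 100 + 400 = 1000
h = 1/5 + (-20)²/1000 = 0.2 + 0.4 = 0.600

h = 0.600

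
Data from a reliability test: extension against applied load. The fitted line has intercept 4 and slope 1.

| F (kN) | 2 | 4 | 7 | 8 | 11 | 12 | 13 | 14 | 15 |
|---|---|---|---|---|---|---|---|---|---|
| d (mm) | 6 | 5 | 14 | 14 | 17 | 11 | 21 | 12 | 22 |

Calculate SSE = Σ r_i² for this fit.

F=2: ŷ = 4 + 2 = 6; r = 6 − 6 = 0
F=4: ŷ = 4 + 4 = 8; r = 5 − 8 = -3
F=7: ŷ = 4 + 7 = 11; r = 14 − 11 = 3
F=8: ŷ = 4 + 8 = 12; r = 14 − 12 = 2
F=11: ŷ = 4 + 11 = 15; r = 17 − 15 = 2
F=12: ŷ = 4 + 12 = 16; r = 11 − 16 = -5
F=13: ŷ = 4 + 13 = 17; r = 21 − 17 = 4
F=14: ŷ = 4 + 14 = 18; r = 12 − 18 = -6
F=15: ŷ = 4 + 15 = 19; r = 22 − 19 = 3
SSE = 0 + 9 + 9 + 4 + 4 + 25 + 16 + 36 + 9 = 112

SSE = 112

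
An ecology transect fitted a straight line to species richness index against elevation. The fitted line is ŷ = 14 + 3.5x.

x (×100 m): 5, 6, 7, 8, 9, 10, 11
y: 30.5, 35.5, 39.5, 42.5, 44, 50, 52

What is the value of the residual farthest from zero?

r = -1.5

x=5: ŷ = 14 + 3.5·5 = 31.5; r = 30.5 − 31.5 = -1
x=6: ŷ = 14 + 3.5·6 = 35; r = 35.5 − 35 = 0.5
x=7: ŷ = 14 + 3.5·7 = 38.5; r = 39.5 − 38.5 = 1
x=8: ŷ = 14 + 3.5·8 = 42; r = 42.5 − 42 = 0.5
x=9: ŷ = 14 + 3.5·9 = 45.5; r = 44 − 45.5 = -1.5
x=10: ŷ = 14 + 3.5·10 = 49; r = 50 − 49 = 1
x=11: ŷ = 14 + 3.5·11 = 52.5; r = 52 − 52.5 = -0.5
Largest |r| is 1.5 at x = 9, residual -1.5.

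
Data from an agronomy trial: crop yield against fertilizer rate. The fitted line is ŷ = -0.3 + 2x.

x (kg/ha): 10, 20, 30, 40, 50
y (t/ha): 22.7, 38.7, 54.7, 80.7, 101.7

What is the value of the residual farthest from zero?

r = -5

x=10: ŷ = -0.3 + 2·10 = 19.7; r = 22.7 − 19.7 = 3
x=20: ŷ = -0.3 + 2·20 = 39.7; r = 38.7 − 39.7 = -1
x=30: ŷ = -0.3 + 2·30 = 59.7; r = 54.7 − 59.7 = -5
x=40: ŷ = -0.3 + 2·40 = 79.7; r = 80.7 − 79.7 = 1
x=50: ŷ = -0.3 + 2·50 = 99.7; r = 101.7 − 99.7 = 2
Largest |r| is 5 at x = 30, residual -5.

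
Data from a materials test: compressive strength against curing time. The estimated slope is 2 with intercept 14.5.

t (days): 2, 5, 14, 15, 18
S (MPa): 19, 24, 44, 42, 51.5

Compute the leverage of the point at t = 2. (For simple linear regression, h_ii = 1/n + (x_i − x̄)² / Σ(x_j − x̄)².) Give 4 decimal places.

h = 0.6059

t̄ = (2 + 5 + 14 + 15 + 18)/5 = 10.8
Σ(t − t̄)² = 77.44 + 33.64 + 10.24 + 17.64 + 51.84 = 190.8
h = 1/5 + (-8.8)²/190.8 = 0.2 + 0.40587 = 0.6059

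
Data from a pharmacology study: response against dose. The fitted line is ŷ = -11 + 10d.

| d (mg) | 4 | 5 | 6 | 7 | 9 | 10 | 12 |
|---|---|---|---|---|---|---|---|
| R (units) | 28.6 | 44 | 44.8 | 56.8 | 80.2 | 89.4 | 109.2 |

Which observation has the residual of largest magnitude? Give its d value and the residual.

d = 5, e = 5

d=4: ŷ = -11 + 10·4 = 29; e = 28.6 − 29 = -0.4
d=5: ŷ = -11 + 10·5 = 39; e = 44 − 39 = 5
d=6: ŷ = -11 + 10·6 = 49; e = 44.8 − 49 = -4.2
d=7: ŷ = -11 + 10·7 = 59; e = 56.8 − 59 = -2.2
d=9: ŷ = -11 + 10·9 = 79; e = 80.2 − 79 = 1.2
d=10: ŷ = -11 + 10·10 = 89; e = 89.4 − 89 = 0.4
d=12: ŷ = -11 + 10·12 = 109; e = 109.2 − 109 = 0.2
Largest |e| is 5 at d = 5, residual 5.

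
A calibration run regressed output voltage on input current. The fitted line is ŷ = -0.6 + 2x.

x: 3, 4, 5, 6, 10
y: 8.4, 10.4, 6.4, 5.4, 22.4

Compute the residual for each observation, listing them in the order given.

x=3: ŷ = -0.6 + 2·3 = 5.4; r = 8.4 − 5.4 = 3
x=4: ŷ = -0.6 + 2·4 = 7.4; r = 10.4 − 7.4 = 3
x=5: ŷ = -0.6 + 2·5 = 9.4; r = 6.4 − 9.4 = -3
x=6: ŷ = -0.6 + 2·6 = 11.4; r = 5.4 − 11.4 = -6
x=10: ŷ = -0.6 + 2·10 = 19.4; r = 22.4 − 19.4 = 3

3, 3, -3, -6, 3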